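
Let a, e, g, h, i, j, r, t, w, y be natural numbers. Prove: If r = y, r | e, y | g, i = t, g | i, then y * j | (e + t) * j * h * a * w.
r = y and r | e, so y | e. Since i = t and g | i, g | t. y | g, so y | t. Since y | e, y | e + t. Then y * j | (e + t) * j. Then y * j | (e + t) * j * h. Then y * j | (e + t) * j * h * a. Then y * j | (e + t) * j * h * a * w.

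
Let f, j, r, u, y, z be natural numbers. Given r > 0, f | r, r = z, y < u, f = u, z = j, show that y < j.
r = z and z = j, thus r = j. Because f = u and f | r, u | r. Since r > 0, u ≤ r. Since y < u, y < r. r = j, so y < j.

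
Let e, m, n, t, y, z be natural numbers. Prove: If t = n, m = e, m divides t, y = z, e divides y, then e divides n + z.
m = e and m divides t, so e divides t. t = n, so e divides n. y = z and e divides y, therefore e divides z. Because e divides n, e divides n + z.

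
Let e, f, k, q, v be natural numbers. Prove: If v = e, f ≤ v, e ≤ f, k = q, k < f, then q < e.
Since v = e and f ≤ v, f ≤ e. e ≤ f, so f = e. k = q and k < f, so q < f. f = e, so q < e.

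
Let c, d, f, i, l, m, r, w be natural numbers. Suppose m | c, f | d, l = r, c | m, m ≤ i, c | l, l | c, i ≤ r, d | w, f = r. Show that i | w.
c | l and l | c, thus c = l. l = r, so c = r. From m | c and c | m, m = c. Since m ≤ i, c ≤ i. Since c = r, r ≤ i. Since i ≤ r, r = i. f | d and d | w, thus f | w. From f = r, r | w. Since r = i, i | w.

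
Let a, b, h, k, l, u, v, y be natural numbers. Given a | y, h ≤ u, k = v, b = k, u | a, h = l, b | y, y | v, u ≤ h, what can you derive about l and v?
l | v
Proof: b = k and b | y, thus k | y. Since k = v, v | y. y | v, so y = v. Because u ≤ h and h ≤ u, u = h. Because h = l, u = l. From u | a and a | y, u | y. Since u = l, l | y. y = v, so l | v.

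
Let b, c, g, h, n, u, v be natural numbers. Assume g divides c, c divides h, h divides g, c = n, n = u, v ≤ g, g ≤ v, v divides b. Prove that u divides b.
Since c divides h and h divides g, c divides g. g divides c, so g = c. c = n, so g = n. n = u, so g = u. v ≤ g and g ≤ v, hence v = g. v divides b, so g divides b. g = u, so u divides b.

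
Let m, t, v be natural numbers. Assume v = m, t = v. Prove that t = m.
t = v and v = m. By transitivity, t = m.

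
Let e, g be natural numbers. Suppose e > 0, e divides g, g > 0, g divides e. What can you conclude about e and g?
e = g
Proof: e divides g and g > 0, thus e ≤ g. g divides e and e > 0, hence g ≤ e. e ≤ g, so e = g.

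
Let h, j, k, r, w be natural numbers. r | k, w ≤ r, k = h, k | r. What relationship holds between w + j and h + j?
w + j ≤ h + j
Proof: r | k and k | r, so r = k. w ≤ r, so w ≤ k. Since k = h, w ≤ h. Then w + j ≤ h + j.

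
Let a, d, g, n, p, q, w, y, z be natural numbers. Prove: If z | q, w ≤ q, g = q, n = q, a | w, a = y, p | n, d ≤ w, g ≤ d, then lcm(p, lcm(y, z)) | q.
n = q and p | n, therefore p | q. Because g = q and g ≤ d, q ≤ d. d ≤ w, so q ≤ w. From w ≤ q, w = q. a | w, so a | q. a = y, so y | q. z | q, so lcm(y, z) | q. Since p | q, lcm(p, lcm(y, z)) | q.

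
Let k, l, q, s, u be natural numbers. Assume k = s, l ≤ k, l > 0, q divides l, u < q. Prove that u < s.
Since q divides l and l > 0, q ≤ l. Since l ≤ k, q ≤ k. u < q, so u < k. k = s, so u < s.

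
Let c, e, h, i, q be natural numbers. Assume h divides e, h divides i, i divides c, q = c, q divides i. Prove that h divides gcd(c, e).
Because q = c and q divides i, c divides i. Since i divides c, i = c. Since h divides i, h divides c. h divides e, so h divides gcd(c, e).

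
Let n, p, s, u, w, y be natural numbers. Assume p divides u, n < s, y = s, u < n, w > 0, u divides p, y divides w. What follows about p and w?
p < w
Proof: Since u divides p and p divides u, u = p. u < n and n < s, therefore u < s. Since u = p, p < s. From y = s and y divides w, s divides w. w > 0, so s ≤ w. Since p < s, p < w.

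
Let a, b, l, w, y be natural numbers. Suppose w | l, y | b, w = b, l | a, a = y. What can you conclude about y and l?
y = l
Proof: w = b and w | l, thus b | l. Since y | b, y | l. Since a = y and l | a, l | y. y | l, so y = l.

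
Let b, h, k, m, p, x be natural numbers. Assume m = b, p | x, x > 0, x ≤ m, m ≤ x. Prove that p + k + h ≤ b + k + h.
Because x ≤ m and m ≤ x, x = m. Since m = b, x = b. p | x and x > 0, so p ≤ x. Since x = b, p ≤ b. Then p + k ≤ b + k. Then p + k + h ≤ b + k + h.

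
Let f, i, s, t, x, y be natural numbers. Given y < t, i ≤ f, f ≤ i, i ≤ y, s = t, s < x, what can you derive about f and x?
f < x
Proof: i ≤ f and f ≤ i, therefore i = f. Since i ≤ y, f ≤ y. Since s = t and s < x, t < x. From y < t, y < x. Since f ≤ y, f < x.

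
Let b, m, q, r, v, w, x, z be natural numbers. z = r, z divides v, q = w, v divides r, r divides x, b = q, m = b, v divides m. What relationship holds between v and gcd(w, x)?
v divides gcd(w, x)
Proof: From m = b and b = q, m = q. Since q = w, m = w. Since v divides m, v divides w. Because z = r and z divides v, r divides v. v divides r, so r = v. r divides x, so v divides x. Since v divides w, v divides gcd(w, x).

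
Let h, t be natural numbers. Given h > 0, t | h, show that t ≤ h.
t | h and h > 0. By divisors are at most what they divide, t ≤ h.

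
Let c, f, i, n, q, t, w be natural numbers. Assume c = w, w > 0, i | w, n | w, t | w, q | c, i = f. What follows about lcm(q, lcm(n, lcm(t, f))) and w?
lcm(q, lcm(n, lcm(t, f))) ≤ w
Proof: c = w and q | c, hence q | w. Since i = f and i | w, f | w. t | w, so lcm(t, f) | w. n | w, so lcm(n, lcm(t, f)) | w. Since q | w, lcm(q, lcm(n, lcm(t, f))) | w. w > 0, so lcm(q, lcm(n, lcm(t, f))) ≤ w.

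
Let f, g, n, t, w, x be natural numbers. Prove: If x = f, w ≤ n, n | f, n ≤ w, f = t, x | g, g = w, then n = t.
w ≤ n and n ≤ w, therefore w = n. g = w and x | g, so x | w. Because w = n, x | n. x = f, so f | n. Since n | f, n = f. Since f = t, n = t.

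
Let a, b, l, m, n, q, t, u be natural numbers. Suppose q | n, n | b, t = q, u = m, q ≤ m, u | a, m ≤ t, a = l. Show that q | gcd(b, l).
q | n and n | b, therefore q | b. t = q and m ≤ t, hence m ≤ q. From q ≤ m, m = q. u = m and u | a, therefore m | a. m = q, so q | a. a = l, so q | l. From q | b, q | gcd(b, l).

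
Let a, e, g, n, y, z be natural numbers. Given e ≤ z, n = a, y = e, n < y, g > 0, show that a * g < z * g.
y = e and n < y, therefore n < e. Since e ≤ z, n < z. Since n = a, a < z. Since g > 0, by multiplying by a positive, a * g < z * g.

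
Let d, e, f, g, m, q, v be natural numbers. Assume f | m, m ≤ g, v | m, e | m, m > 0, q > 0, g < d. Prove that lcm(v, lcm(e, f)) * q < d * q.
e | m and f | m, therefore lcm(e, f) | m. v | m, so lcm(v, lcm(e, f)) | m. From m > 0, lcm(v, lcm(e, f)) ≤ m. Since m ≤ g, lcm(v, lcm(e, f)) ≤ g. Since g < d, lcm(v, lcm(e, f)) < d. Since q > 0, lcm(v, lcm(e, f)) * q < d * q.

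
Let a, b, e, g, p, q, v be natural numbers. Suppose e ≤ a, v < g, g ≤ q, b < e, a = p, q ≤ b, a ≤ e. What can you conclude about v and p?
v < p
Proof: Since e ≤ a and a ≤ e, e = a. a = p, so e = p. v < g and g ≤ q, therefore v < q. Because q ≤ b and b < e, q < e. Since v < q, v < e. e = p, so v < p.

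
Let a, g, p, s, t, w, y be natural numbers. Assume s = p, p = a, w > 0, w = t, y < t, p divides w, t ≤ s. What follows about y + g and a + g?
y + g < a + g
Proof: Because s = p and t ≤ s, t ≤ p. p divides w and w > 0, hence p ≤ w. w = t, so p ≤ t. t ≤ p, so t = p. p = a, so t = a. y < t, so y < a. Then y + g < a + g.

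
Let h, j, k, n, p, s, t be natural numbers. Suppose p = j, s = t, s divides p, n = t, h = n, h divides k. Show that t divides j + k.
s = t and s divides p, thus t divides p. p = j, so t divides j. Since h = n and h divides k, n divides k. n = t, so t divides k. Because t divides j, t divides j + k.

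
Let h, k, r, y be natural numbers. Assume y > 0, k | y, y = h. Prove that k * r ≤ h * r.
k | y and y > 0, so k ≤ y. Because y = h, k ≤ h. Then k * r ≤ h * r.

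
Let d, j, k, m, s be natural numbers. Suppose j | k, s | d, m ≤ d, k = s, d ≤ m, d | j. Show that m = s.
Since m ≤ d and d ≤ m, m = d. k = s and j | k, so j | s. Since d | j, d | s. Since s | d, d = s. From m = d, m = s.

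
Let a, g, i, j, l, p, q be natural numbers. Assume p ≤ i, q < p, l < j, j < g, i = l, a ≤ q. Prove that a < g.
a ≤ q and q < p, thus a < p. p ≤ i, so a < i. Since i = l, a < l. l < j, so a < j. j < g, so a < g.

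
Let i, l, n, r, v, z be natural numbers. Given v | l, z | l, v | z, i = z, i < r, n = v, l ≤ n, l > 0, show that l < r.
v | l and l > 0, thus v ≤ l. n = v and l ≤ n, therefore l ≤ v. v ≤ l, so v = l. Since v | z, l | z. z | l, so z = l. Since i = z, i = l. i < r, so l < r.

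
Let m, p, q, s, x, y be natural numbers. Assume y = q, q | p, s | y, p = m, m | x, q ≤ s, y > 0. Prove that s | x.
Since s | y and y > 0, s ≤ y. Since y = q, s ≤ q. q ≤ s, so q = s. p = m and q | p, therefore q | m. q = s, so s | m. From m | x, s | x.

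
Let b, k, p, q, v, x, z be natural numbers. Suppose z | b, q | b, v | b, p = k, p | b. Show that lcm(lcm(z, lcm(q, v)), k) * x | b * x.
q | b and v | b, thus lcm(q, v) | b. z | b, so lcm(z, lcm(q, v)) | b. From p = k and p | b, k | b. Since lcm(z, lcm(q, v)) | b, lcm(lcm(z, lcm(q, v)), k) | b. Then lcm(lcm(z, lcm(q, v)), k) * x | b * x.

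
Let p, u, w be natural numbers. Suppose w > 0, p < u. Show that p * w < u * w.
From p < u and w > 0, by multiplying by a positive, p * w < u * w.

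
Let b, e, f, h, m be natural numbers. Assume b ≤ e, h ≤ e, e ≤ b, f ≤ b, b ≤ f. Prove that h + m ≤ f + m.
e ≤ b and b ≤ e, so e = b. From b ≤ f and f ≤ b, b = f. e = b, so e = f. h ≤ e, so h ≤ f. Then h + m ≤ f + m.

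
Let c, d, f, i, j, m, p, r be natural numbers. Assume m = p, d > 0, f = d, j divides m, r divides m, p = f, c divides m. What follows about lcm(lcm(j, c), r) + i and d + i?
lcm(lcm(j, c), r) + i ≤ d + i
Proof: Since p = f and f = d, p = d. Since m = p, m = d. From j divides m and c divides m, lcm(j, c) divides m. r divides m, so lcm(lcm(j, c), r) divides m. Since m = d, lcm(lcm(j, c), r) divides d. d > 0, so lcm(lcm(j, c), r) ≤ d. Then lcm(lcm(j, c), r) + i ≤ d + i.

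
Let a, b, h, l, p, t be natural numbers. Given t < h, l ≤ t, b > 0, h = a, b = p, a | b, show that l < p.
Since h = a and t < h, t < a. Since l ≤ t, l < a. From a | b and b > 0, a ≤ b. b = p, so a ≤ p. l < a, so l < p.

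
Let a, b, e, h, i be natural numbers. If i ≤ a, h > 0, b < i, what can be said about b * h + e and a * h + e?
b * h + e < a * h + e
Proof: b < i and i ≤ a, hence b < a. Since h > 0, b * h < a * h. Then b * h + e < a * h + e.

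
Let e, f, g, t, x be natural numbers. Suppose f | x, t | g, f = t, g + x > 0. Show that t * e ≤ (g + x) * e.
Because f = t and f | x, t | x. t | g, so t | g + x. Since g + x > 0, t ≤ g + x. Then t * e ≤ (g + x) * e.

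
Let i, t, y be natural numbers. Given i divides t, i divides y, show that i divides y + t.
i divides y and i divides t. By divisibility of sums, i divides y + t.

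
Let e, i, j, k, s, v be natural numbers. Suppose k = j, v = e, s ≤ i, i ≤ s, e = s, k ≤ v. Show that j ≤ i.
Because v = e and e = s, v = s. s ≤ i and i ≤ s, therefore s = i. Since v = s, v = i. k ≤ v, so k ≤ i. Since k = j, j ≤ i.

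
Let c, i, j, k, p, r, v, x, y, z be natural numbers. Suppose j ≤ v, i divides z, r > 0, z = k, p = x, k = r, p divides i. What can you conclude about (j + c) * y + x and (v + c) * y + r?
(j + c) * y + x ≤ (v + c) * y + r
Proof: Because j ≤ v, j + c ≤ v + c. By multiplying by a non-negative, (j + c) * y ≤ (v + c) * y. p divides i and i divides z, therefore p divides z. From z = k, p divides k. Because k = r, p divides r. Since p = x, x divides r. r > 0, so x ≤ r. Since (j + c) * y ≤ (v + c) * y, (j + c) * y + x ≤ (v + c) * y + r.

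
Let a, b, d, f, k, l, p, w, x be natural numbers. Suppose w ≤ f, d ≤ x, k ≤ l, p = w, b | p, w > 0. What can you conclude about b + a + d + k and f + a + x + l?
b + a + d + k ≤ f + a + x + l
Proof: p = w and b | p, so b | w. w > 0, so b ≤ w. Since w ≤ f, b ≤ f. Then b + a ≤ f + a. Since d ≤ x and k ≤ l, d + k ≤ x + l. b + a ≤ f + a, so b + a + d + k ≤ f + a + x + l.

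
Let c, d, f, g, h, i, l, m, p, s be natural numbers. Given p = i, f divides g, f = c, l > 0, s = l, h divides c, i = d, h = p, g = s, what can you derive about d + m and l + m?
d + m ≤ l + m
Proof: From h = p and h divides c, p divides c. Because p = i, i divides c. g = s and s = l, therefore g = l. f = c and f divides g, therefore c divides g. Since g = l, c divides l. i divides c, so i divides l. Since l > 0, i ≤ l. i = d, so d ≤ l. Then d + m ≤ l + m.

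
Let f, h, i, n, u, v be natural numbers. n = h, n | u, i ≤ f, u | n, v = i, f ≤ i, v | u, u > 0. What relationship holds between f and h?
f ≤ h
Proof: Since u | n and n | u, u = n. From n = h, u = h. From i ≤ f and f ≤ i, i = f. v = i and v | u, therefore i | u. From u > 0, i ≤ u. From i = f, f ≤ u. u = h, so f ≤ h.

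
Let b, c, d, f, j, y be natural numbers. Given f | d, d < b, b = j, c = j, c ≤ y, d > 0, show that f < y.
Since f | d and d > 0, f ≤ d. b = j and d < b, so d < j. Since f ≤ d, f < j. c = j and c ≤ y, so j ≤ y. f < j, so f < y.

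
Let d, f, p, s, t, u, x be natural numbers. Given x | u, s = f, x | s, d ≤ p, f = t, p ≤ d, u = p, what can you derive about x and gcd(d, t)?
x | gcd(d, t)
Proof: p ≤ d and d ≤ p, so p = d. Since u = p, u = d. x | u, so x | d. Since s = f and x | s, x | f. Because f = t, x | t. x | d, so x | gcd(d, t).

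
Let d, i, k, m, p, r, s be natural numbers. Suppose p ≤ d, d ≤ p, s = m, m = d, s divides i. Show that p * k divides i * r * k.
d ≤ p and p ≤ d, hence d = p. m = d, so m = p. s = m and s divides i, thus m divides i. Since m = p, p divides i. Then p divides i * r. Then p * k divides i * r * k.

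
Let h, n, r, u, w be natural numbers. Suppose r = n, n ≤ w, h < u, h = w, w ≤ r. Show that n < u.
r = n and w ≤ r, hence w ≤ n. n ≤ w, so w = n. From h = w, h = n. h < u, so n < u.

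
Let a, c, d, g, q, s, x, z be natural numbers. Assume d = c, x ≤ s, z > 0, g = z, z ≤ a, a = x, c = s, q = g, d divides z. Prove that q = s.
q = g and g = z, so q = z. a = x and z ≤ a, therefore z ≤ x. Since x ≤ s, z ≤ s. d = c and d divides z, hence c divides z. Since c = s, s divides z. Since z > 0, s ≤ z. z ≤ s, so z = s. q = z, so q = s.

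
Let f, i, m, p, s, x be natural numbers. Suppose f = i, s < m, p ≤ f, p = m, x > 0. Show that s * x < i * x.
Because p = m and p ≤ f, m ≤ f. From s < m, s < f. Since f = i, s < i. Since x > 0, s * x < i * x.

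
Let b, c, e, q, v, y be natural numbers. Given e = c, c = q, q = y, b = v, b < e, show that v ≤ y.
e = c and c = q, thus e = q. Since q = y, e = y. From b = v and b < e, v < e. Since e = y, v < y. Then v ≤ y.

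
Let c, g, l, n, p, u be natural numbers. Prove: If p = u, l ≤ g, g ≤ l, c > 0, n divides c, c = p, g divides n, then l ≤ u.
Because c = p and p = u, c = u. From g ≤ l and l ≤ g, g = l. g divides n and n divides c, therefore g divides c. c > 0, so g ≤ c. g = l, so l ≤ c. Since c = u, l ≤ u.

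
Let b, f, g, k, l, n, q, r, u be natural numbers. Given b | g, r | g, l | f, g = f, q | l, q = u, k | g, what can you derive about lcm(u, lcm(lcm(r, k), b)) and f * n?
lcm(u, lcm(lcm(r, k), b)) | f * n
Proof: q = u and q | l, so u | l. Since l | f, u | f. Since r | g and k | g, lcm(r, k) | g. Because b | g, lcm(lcm(r, k), b) | g. g = f, so lcm(lcm(r, k), b) | f. u | f, so lcm(u, lcm(lcm(r, k), b)) | f. Then lcm(u, lcm(lcm(r, k), b)) | f * n.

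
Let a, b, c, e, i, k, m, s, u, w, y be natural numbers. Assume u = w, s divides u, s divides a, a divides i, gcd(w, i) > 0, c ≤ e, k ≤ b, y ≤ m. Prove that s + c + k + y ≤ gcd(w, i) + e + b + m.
u = w and s divides u, therefore s divides w. s divides a and a divides i, thus s divides i. Because s divides w, s divides gcd(w, i). From gcd(w, i) > 0, s ≤ gcd(w, i). k ≤ b and y ≤ m, thus k + y ≤ b + m. From c ≤ e, c + k + y ≤ e + b + m. Since s ≤ gcd(w, i), s + c + k + y ≤ gcd(w, i) + e + b + m.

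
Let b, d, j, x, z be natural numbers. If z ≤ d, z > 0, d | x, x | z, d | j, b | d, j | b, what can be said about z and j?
z = j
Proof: Because d | x and x | z, d | z. Since z > 0, d ≤ z. Since z ≤ d, z = d. j | b and b | d, therefore j | d. Since d | j, d = j. Since z = d, z = j.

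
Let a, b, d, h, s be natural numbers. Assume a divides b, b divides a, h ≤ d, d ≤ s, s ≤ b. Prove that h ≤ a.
Because b divides a and a divides b, b = a. Since h ≤ d and d ≤ s, h ≤ s. s ≤ b, so h ≤ b. Since b = a, h ≤ a.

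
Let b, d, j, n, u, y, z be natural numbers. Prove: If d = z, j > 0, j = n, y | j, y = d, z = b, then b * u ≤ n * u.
Because d = z and z = b, d = b. Since y = d and y | j, d | j. Since j > 0, d ≤ j. Since d = b, b ≤ j. j = n, so b ≤ n. Then b * u ≤ n * u.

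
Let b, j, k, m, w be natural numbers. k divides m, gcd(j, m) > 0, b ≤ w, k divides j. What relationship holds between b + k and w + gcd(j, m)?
b + k ≤ w + gcd(j, m)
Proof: k divides j and k divides m, hence k divides gcd(j, m). Since gcd(j, m) > 0, k ≤ gcd(j, m). Since b ≤ w, b + k ≤ w + gcd(j, m).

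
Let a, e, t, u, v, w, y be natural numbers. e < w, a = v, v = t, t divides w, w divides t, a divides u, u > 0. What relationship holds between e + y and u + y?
e + y < u + y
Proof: From a = v and v = t, a = t. t divides w and w divides t, hence t = w. a = t, so a = w. Since a divides u, w divides u. From u > 0, w ≤ u. e < w, so e < u. Then e + y < u + y.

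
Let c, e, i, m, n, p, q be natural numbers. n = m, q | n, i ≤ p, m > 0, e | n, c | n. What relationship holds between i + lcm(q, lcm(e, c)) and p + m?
i + lcm(q, lcm(e, c)) ≤ p + m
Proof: e | n and c | n, thus lcm(e, c) | n. q | n, so lcm(q, lcm(e, c)) | n. n = m, so lcm(q, lcm(e, c)) | m. m > 0, so lcm(q, lcm(e, c)) ≤ m. Since i ≤ p, i + lcm(q, lcm(e, c)) ≤ p + m.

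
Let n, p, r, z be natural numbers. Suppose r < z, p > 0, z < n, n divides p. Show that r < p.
r < z and z < n, hence r < n. n divides p and p > 0, so n ≤ p. r < n, so r < p.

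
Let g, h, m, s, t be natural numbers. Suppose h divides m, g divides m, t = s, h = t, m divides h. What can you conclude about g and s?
g divides s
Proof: Since m divides h and h divides m, m = h. h = t, so m = t. Since t = s, m = s. g divides m, so g divides s.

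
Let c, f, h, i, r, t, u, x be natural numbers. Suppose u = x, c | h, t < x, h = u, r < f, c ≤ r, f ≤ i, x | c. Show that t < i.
h = u and u = x, therefore h = x. From c | h, c | x. Since x | c, x = c. Since t < x, t < c. Since c ≤ r and r < f, c < f. Because t < c, t < f. Since f ≤ i, t < i.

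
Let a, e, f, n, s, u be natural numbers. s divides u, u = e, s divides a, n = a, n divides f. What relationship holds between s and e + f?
s divides e + f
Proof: u = e and s divides u, so s divides e. n = a and n divides f, so a divides f. Since s divides a, s divides f. Since s divides e, s divides e + f.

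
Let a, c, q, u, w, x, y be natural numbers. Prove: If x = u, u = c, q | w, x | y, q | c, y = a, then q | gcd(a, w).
Because x = u and x | y, u | y. u = c, so c | y. q | c, so q | y. Since y = a, q | a. Since q | w, q | gcd(a, w).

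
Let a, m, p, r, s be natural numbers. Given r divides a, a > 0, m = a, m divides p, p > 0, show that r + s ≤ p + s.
r divides a and a > 0, therefore r ≤ a. Because m = a and m divides p, a divides p. Since p > 0, a ≤ p. r ≤ a, so r ≤ p. Then r + s ≤ p + s.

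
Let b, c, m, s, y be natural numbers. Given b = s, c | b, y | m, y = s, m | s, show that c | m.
y = s and y | m, so s | m. Because m | s, s = m. Because b = s, b = m. c | b, so c | m.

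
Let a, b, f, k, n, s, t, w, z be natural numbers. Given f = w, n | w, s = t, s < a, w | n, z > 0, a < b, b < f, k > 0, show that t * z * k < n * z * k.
Since s < a and a < b, s < b. s = t, so t < b. From w | n and n | w, w = n. f = w, so f = n. From b < f, b < n. Since t < b, t < n. Since z > 0, t * z < n * z. Since k > 0, t * z * k < n * z * k.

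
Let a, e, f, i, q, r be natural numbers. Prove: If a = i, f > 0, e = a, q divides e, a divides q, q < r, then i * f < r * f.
Since e = a and q divides e, q divides a. a divides q, so q = a. Since a = i, q = i. Since q < r, i < r. Combined with f > 0, by multiplying by a positive, i * f < r * f.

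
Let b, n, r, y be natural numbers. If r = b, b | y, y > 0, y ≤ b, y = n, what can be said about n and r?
n = r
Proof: Since b | y and y > 0, b ≤ y. Since y ≤ b, b = y. Because r = b, r = y. Since y = n, r = n. Then n = r.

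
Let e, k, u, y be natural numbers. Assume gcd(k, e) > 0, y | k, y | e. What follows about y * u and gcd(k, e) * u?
y * u ≤ gcd(k, e) * u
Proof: y | k and y | e, therefore y | gcd(k, e). Since gcd(k, e) > 0, y ≤ gcd(k, e). Then y * u ≤ gcd(k, e) * u.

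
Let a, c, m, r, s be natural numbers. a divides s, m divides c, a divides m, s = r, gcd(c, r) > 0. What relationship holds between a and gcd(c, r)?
a ≤ gcd(c, r)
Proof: a divides m and m divides c, hence a divides c. Since s = r and a divides s, a divides r. Since a divides c, a divides gcd(c, r). gcd(c, r) > 0, so a ≤ gcd(c, r).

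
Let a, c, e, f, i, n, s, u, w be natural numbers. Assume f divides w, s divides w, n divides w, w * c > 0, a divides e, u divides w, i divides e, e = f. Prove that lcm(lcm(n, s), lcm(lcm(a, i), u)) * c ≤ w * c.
From n divides w and s divides w, lcm(n, s) divides w. a divides e and i divides e, hence lcm(a, i) divides e. e = f, so lcm(a, i) divides f. f divides w, so lcm(a, i) divides w. u divides w, so lcm(lcm(a, i), u) divides w. Since lcm(n, s) divides w, lcm(lcm(n, s), lcm(lcm(a, i), u)) divides w. Then lcm(lcm(n, s), lcm(lcm(a, i), u)) * c divides w * c. Since w * c > 0, lcm(lcm(n, s), lcm(lcm(a, i), u)) * c ≤ w * c.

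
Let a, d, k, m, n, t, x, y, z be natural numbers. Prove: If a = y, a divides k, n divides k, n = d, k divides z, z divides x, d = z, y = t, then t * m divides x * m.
a = y and y = t, therefore a = t. n = d and d = z, thus n = z. Since n divides k, z divides k. Since k divides z, k = z. a divides k, so a divides z. z divides x, so a divides x. Since a = t, t divides x. Then t * m divides x * m.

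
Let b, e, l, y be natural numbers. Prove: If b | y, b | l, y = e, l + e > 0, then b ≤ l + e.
y = e and b | y, thus b | e. b | l, so b | l + e. l + e > 0, so b ≤ l + e.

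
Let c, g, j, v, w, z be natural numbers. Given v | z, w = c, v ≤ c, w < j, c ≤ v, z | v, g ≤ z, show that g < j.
c ≤ v and v ≤ c, hence c = v. Since w = c, w = v. Because v | z and z | v, v = z. w = v, so w = z. Since w < j, z < j. g ≤ z, so g < j.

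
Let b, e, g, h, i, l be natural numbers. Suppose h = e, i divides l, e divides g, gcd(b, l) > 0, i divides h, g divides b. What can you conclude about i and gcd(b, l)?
i ≤ gcd(b, l)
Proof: h = e and i divides h, therefore i divides e. e divides g and g divides b, therefore e divides b. i divides e, so i divides b. i divides l, so i divides gcd(b, l). Since gcd(b, l) > 0, i ≤ gcd(b, l).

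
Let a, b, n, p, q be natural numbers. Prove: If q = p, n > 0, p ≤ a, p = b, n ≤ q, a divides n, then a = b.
Because a divides n and n > 0, a ≤ n. Because q = p and n ≤ q, n ≤ p. Since a ≤ n, a ≤ p. p ≤ a, so a = p. p = b, so a = b.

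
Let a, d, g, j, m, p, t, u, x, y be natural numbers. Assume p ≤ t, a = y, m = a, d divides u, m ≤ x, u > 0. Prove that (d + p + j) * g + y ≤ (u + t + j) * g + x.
d divides u and u > 0, hence d ≤ u. From p ≤ t, p + j ≤ t + j. From d ≤ u, d + p + j ≤ u + t + j. By multiplying by a non-negative, (d + p + j) * g ≤ (u + t + j) * g. Because m = a and a = y, m = y. m ≤ x, so y ≤ x. (d + p + j) * g ≤ (u + t + j) * g, so (d + p + j) * g + y ≤ (u + t + j) * g + x.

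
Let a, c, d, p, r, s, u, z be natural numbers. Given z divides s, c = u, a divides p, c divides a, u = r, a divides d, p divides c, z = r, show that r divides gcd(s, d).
From z = r and z divides s, r divides s. a divides p and p divides c, thus a divides c. Since c divides a, a = c. Since c = u, a = u. u = r, so a = r. a divides d, so r divides d. From r divides s, r divides gcd(s, d).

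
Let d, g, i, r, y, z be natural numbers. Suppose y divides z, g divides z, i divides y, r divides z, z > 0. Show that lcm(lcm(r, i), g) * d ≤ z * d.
Because i divides y and y divides z, i divides z. r divides z, so lcm(r, i) divides z. g divides z, so lcm(lcm(r, i), g) divides z. z > 0, so lcm(lcm(r, i), g) ≤ z. By multiplying by a non-negative, lcm(lcm(r, i), g) * d ≤ z * d.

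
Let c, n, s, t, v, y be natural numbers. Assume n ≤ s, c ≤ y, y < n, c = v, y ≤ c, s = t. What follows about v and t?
v < t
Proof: Because y ≤ c and c ≤ y, y = c. y < n, so c < n. n ≤ s, so c < s. Since c = v, v < s. Since s = t, v < t.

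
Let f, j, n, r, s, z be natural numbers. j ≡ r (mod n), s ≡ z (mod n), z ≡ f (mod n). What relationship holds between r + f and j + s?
r + f ≡ j + s (mod n)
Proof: s ≡ z (mod n) and z ≡ f (mod n), thus s ≡ f (mod n). Using j ≡ r (mod n) and adding congruences, j + s ≡ r + f (mod n). Then r + f ≡ j + s (mod n).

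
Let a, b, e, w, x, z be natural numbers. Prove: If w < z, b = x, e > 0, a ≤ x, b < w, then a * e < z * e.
b < w and w < z, hence b < z. b = x, so x < z. From a ≤ x, a < z. Since e > 0, a * e < z * e.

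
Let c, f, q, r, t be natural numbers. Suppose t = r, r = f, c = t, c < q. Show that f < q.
c = t and t = r, therefore c = r. c < q, so r < q. Since r = f, f < q.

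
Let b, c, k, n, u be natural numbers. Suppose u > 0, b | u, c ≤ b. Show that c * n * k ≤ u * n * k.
b | u and u > 0, hence b ≤ u. c ≤ b, so c ≤ u. Then c * n ≤ u * n. Then c * n * k ≤ u * n * k.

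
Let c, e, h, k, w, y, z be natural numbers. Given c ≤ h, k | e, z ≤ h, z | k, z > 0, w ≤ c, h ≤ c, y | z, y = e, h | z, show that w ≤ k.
Since h | z and z > 0, h ≤ z. Since z ≤ h, h = z. y = e and y | z, therefore e | z. From k | e, k | z. Since z | k, z = k. h = z, so h = k. From c ≤ h and h ≤ c, c = h. Since w ≤ c, w ≤ h. h = k, so w ≤ k.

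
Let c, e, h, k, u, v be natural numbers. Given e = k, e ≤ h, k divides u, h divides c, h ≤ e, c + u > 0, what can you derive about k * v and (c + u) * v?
k * v ≤ (c + u) * v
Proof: h ≤ e and e ≤ h, so h = e. e = k, so h = k. Since h divides c, k divides c. k divides u, so k divides c + u. Since c + u > 0, k ≤ c + u. By multiplying by a non-negative, k * v ≤ (c + u) * v.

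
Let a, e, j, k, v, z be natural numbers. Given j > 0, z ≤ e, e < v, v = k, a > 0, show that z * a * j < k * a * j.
z ≤ e and e < v, so z < v. v = k, so z < k. a > 0, so z * a < k * a. Since j > 0, z * a * j < k * a * j.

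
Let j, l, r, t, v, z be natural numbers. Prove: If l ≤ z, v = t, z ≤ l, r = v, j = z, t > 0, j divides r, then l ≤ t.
z ≤ l and l ≤ z, therefore z = l. r = v and v = t, therefore r = t. j divides r, so j divides t. j = z, so z divides t. t > 0, so z ≤ t. Since z = l, l ≤ t.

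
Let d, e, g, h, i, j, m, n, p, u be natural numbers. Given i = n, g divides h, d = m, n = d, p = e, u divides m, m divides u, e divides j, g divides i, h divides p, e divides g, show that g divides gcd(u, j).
From m divides u and u divides m, m = u. d = m, so d = u. Since i = n and n = d, i = d. Since g divides i, g divides d. d = u, so g divides u. Because g divides h and h divides p, g divides p. p = e, so g divides e. Since e divides g, e = g. Since e divides j, g divides j. g divides u, so g divides gcd(u, j).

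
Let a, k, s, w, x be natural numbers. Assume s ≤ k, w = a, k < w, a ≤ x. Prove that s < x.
w = a and k < w, therefore k < a. Since s ≤ k, s < a. Because a ≤ x, s < x.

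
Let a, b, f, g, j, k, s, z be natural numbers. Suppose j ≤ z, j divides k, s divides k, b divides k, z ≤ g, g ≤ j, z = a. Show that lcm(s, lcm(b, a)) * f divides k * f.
z ≤ g and g ≤ j, so z ≤ j. Since j ≤ z, j = z. z = a, so j = a. j divides k, so a divides k. b divides k, so lcm(b, a) divides k. s divides k, so lcm(s, lcm(b, a)) divides k. Then lcm(s, lcm(b, a)) * f divides k * f.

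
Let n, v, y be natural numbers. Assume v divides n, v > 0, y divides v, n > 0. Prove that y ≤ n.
Since y divides v and v > 0, y ≤ v. v divides n and n > 0, so v ≤ n. y ≤ v, so y ≤ n.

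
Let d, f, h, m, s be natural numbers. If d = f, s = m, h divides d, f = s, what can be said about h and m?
h divides m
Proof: f = s and s = m, therefore f = m. d = f and h divides d, hence h divides f. f = m, so h divides m.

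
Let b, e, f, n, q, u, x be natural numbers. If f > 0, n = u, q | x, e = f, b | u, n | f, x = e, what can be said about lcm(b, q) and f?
lcm(b, q) ≤ f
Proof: Because n = u and n | f, u | f. b | u, so b | f. Since x = e and e = f, x = f. q | x, so q | f. b | f, so lcm(b, q) | f. f > 0, so lcm(b, q) ≤ f.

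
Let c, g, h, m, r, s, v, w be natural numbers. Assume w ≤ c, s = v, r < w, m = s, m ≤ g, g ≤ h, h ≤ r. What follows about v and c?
v < c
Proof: From m = s and s = v, m = v. m ≤ g and g ≤ h, therefore m ≤ h. Because m = v, v ≤ h. h ≤ r and r < w, hence h < w. Since w ≤ c, h < c. Because v ≤ h, v < c.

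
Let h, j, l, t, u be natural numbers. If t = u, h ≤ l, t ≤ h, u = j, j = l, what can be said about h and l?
h = l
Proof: t = u and u = j, thus t = j. j = l, so t = l. From t ≤ h, l ≤ h. From h ≤ l, h = l.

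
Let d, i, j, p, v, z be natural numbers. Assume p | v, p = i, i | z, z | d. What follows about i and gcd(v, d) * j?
i | gcd(v, d) * j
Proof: From p = i and p | v, i | v. i | z and z | d, therefore i | d. Since i | v, i | gcd(v, d). Then i | gcd(v, d) * j.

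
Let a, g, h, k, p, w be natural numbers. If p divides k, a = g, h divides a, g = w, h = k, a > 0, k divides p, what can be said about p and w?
p ≤ w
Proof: Because k divides p and p divides k, k = p. a = g and g = w, therefore a = w. h = k and h divides a, therefore k divides a. Since a > 0, k ≤ a. a = w, so k ≤ w. k = p, so p ≤ w.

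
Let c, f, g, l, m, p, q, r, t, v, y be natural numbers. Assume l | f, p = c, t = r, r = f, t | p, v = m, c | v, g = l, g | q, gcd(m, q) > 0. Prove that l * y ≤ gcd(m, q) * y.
t = r and r = f, hence t = f. t | p, so f | p. p = c, so f | c. v = m and c | v, thus c | m. Since f | c, f | m. Since l | f, l | m. g = l and g | q, hence l | q. l | m, so l | gcd(m, q). Since gcd(m, q) > 0, l ≤ gcd(m, q). Then l * y ≤ gcd(m, q) * y.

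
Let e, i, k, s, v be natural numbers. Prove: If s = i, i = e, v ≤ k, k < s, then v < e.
s = i and i = e, so s = e. v ≤ k and k < s, hence v < s. s = e, so v < e.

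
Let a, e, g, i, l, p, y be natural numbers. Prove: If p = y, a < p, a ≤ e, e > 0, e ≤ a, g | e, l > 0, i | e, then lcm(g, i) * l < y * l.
Since g | e and i | e, lcm(g, i) | e. Since e > 0, lcm(g, i) ≤ e. a ≤ e and e ≤ a, hence a = e. a < p, so e < p. p = y, so e < y. From lcm(g, i) ≤ e, lcm(g, i) < y. l > 0, so lcm(g, i) * l < y * l.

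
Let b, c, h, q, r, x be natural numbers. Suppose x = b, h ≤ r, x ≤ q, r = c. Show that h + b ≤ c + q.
r = c and h ≤ r, hence h ≤ c. x = b and x ≤ q, therefore b ≤ q. h ≤ c, so h + b ≤ c + q.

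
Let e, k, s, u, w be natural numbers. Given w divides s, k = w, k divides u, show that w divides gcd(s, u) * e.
k = w and k divides u, thus w divides u. Since w divides s, w divides gcd(s, u). Then w divides gcd(s, u) * e.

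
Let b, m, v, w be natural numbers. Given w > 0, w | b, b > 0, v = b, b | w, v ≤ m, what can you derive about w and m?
w ≤ m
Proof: Since b | w and w > 0, b ≤ w. Since w | b and b > 0, w ≤ b. Since b ≤ w, b = w. Since v = b, v = w. Since v ≤ m, w ≤ m.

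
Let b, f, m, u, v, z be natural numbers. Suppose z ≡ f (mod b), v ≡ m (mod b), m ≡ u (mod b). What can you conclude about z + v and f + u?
z + v ≡ f + u (mod b)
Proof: v ≡ m (mod b) and m ≡ u (mod b), thus v ≡ u (mod b). Since z ≡ f (mod b), by adding congruences, z + v ≡ f + u (mod b).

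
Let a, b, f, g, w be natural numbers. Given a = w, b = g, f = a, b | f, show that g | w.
b = g and b | f, therefore g | f. f = a, so g | a. a = w, so g | w.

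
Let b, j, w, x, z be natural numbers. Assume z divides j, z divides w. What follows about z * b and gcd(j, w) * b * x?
z * b divides gcd(j, w) * b * x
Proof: Because z divides j and z divides w, z divides gcd(j, w). Then z * b divides gcd(j, w) * b. Then z * b divides gcd(j, w) * b * x.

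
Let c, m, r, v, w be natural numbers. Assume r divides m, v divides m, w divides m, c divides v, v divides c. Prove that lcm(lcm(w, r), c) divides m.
w divides m and r divides m, therefore lcm(w, r) divides m. Since v divides c and c divides v, v = c. From v divides m, c divides m. lcm(w, r) divides m, so lcm(lcm(w, r), c) divides m.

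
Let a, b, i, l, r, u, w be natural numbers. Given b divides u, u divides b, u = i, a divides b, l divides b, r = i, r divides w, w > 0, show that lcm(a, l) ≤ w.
Because b divides u and u divides b, b = u. u = i, so b = i. a divides b and l divides b, hence lcm(a, l) divides b. From b = i, lcm(a, l) divides i. r = i and r divides w, therefore i divides w. Since lcm(a, l) divides i, lcm(a, l) divides w. w > 0, so lcm(a, l) ≤ w.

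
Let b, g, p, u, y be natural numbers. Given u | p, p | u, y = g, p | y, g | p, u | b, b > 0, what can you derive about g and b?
g ≤ b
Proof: From u | p and p | u, u = p. y = g and p | y, therefore p | g. g | p, so p = g. u = p, so u = g. u | b and b > 0, hence u ≤ b. Since u = g, g ≤ b.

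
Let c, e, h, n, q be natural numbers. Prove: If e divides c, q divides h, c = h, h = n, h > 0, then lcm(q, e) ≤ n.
c = h and e divides c, therefore e divides h. q divides h, so lcm(q, e) divides h. h > 0, so lcm(q, e) ≤ h. h = n, so lcm(q, e) ≤ n.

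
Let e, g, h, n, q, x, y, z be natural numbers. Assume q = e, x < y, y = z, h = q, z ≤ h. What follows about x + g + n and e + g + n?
x + g + n < e + g + n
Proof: From y = z and x < y, x < z. h = q and q = e, so h = e. z ≤ h, so z ≤ e. Since x < z, x < e. Then x + g < e + g. Then x + g + n < e + g + n.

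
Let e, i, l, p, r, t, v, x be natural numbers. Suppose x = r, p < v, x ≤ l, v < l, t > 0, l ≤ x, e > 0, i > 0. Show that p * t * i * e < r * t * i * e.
From l ≤ x and x ≤ l, l = x. From x = r, l = r. Because p < v and v < l, p < l. Since l = r, p < r. Because t > 0, p * t < r * t. From i > 0, p * t * i < r * t * i. e > 0, so p * t * i * e < r * t * i * e.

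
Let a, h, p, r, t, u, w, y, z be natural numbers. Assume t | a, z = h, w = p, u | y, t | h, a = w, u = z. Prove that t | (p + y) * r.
Because a = w and w = p, a = p. Since t | a, t | p. u = z and u | y, hence z | y. Since z = h, h | y. Since t | h, t | y. From t | p, t | p + y. Then t | (p + y) * r.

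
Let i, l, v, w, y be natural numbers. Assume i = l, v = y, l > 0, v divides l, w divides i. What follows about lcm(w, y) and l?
lcm(w, y) ≤ l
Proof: i = l and w divides i, hence w divides l. From v = y and v divides l, y divides l. Since w divides l, lcm(w, y) divides l. Since l > 0, lcm(w, y) ≤ l.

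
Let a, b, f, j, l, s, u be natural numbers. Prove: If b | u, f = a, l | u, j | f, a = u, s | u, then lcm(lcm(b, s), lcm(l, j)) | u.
b | u and s | u, therefore lcm(b, s) | u. From f = a and a = u, f = u. Since j | f, j | u. l | u, so lcm(l, j) | u. lcm(b, s) | u, so lcm(lcm(b, s), lcm(l, j)) | u.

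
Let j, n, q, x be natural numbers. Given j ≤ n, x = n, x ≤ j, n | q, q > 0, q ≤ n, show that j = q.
Since x = n and x ≤ j, n ≤ j. Since j ≤ n, j = n. n | q and q > 0, therefore n ≤ q. From q ≤ n, n = q. j = n, so j = q.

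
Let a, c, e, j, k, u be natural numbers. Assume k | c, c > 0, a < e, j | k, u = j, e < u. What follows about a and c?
a < c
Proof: a < e and e < u, hence a < u. Since u = j, a < j. Because j | k and k | c, j | c. Since c > 0, j ≤ c. a < j, so a < c.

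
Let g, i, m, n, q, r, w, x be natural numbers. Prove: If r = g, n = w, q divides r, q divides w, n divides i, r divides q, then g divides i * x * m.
q divides r and r divides q, hence q = r. From r = g, q = g. n = w and n divides i, thus w divides i. Since q divides w, q divides i. Since q = g, g divides i. Then g divides i * x. Then g divides i * x * m.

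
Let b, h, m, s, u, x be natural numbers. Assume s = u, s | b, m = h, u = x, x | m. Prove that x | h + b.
m = h and x | m, hence x | h. s = u and u = x, hence s = x. Because s | b, x | b. Since x | h, x | h + b.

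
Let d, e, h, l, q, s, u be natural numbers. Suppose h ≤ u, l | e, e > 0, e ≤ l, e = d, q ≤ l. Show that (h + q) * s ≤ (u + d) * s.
l | e and e > 0, hence l ≤ e. e ≤ l, so l = e. Since e = d, l = d. Since q ≤ l, q ≤ d. From h ≤ u, h + q ≤ u + d. Then (h + q) * s ≤ (u + d) * s.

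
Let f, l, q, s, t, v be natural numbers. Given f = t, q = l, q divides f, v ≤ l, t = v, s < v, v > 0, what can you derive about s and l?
s < l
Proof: f = t and t = v, thus f = v. q = l and q divides f, thus l divides f. Since f = v, l divides v. Since v > 0, l ≤ v. v ≤ l, so v = l. s < v, so s < l.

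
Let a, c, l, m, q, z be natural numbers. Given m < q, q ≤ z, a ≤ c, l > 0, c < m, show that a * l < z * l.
Since a ≤ c and c < m, a < m. Since m < q, a < q. q ≤ z, so a < z. Since l > 0, a * l < z * l.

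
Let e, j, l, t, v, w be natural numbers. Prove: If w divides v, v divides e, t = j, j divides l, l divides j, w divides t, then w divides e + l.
w divides v and v divides e, so w divides e. From j divides l and l divides j, j = l. Because t = j, t = l. w divides t, so w divides l. Since w divides e, w divides e + l.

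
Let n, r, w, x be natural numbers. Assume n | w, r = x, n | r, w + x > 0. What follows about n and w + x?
n ≤ w + x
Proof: r = x and n | r, so n | x. n | w, so n | w + x. w + x > 0, so n ≤ w + x.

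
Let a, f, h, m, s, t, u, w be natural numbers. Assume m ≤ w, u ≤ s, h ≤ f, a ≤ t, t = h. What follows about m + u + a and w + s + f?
m + u + a ≤ w + s + f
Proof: m ≤ w and u ≤ s, thus m + u ≤ w + s. t = h and a ≤ t, hence a ≤ h. h ≤ f, so a ≤ f. Since m + u ≤ w + s, m + u + a ≤ w + s + f.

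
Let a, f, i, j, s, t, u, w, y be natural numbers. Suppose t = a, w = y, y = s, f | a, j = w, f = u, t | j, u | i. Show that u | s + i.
f = u and f | a, so u | a. w = y and y = s, thus w = s. Since j = w and t | j, t | w. Since t = a, a | w. Since w = s, a | s. u | a, so u | s. Since u | i, u | s + i.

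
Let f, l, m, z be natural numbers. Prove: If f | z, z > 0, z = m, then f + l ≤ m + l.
f | z and z > 0, so f ≤ z. z = m, so f ≤ m. Then f + l ≤ m + l.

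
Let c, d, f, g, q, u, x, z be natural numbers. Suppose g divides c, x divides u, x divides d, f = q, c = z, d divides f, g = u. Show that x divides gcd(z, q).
From c = z and g divides c, g divides z. Since g = u, u divides z. Since x divides u, x divides z. From x divides d and d divides f, x divides f. Since f = q, x divides q. Since x divides z, x divides gcd(z, q).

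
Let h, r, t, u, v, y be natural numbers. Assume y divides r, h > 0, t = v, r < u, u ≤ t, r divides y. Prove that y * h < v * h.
r divides y and y divides r, thus r = y. r < u and u ≤ t, so r < t. Since t = v, r < v. r = y, so y < v. Combined with h > 0, by multiplying by a positive, y * h < v * h.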